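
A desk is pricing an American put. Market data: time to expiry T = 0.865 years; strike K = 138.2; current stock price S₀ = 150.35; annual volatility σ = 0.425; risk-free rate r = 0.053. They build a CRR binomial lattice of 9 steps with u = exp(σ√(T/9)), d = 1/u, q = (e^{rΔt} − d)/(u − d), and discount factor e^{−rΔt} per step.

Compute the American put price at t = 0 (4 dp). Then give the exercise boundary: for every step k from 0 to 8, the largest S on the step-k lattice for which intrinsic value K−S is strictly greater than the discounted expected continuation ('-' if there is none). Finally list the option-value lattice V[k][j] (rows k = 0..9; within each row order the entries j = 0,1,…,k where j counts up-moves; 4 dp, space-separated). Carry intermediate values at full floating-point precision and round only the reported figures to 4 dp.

price = 14.8111
boundary = - - - - 88.7599 77.8028 88.7599 101.2602 115.5208
tree:
14.8111
20.9399 8.4958
28.8055 12.8554 3.9822
38.4071 18.9708 6.5338 1.3301
49.4401 27.1618 10.5220 2.3917 0.2233
60.3972 37.4819 16.5512 4.2669 0.4369 0.0000
70.0017 49.4401 25.2501 7.5409 0.8551 0.0000 0.0000
78.4205 60.3972 36.9398 13.1733 1.6736 0.0000 0.0000 0.0000
85.8001 70.0017 49.4401 22.6792 3.2753 0.0000 0.0000 0.0000 0.0000
92.2687 78.4205 60.3972 36.9398 6.4102 0.0000 0.0000 0.0000 0.0000 0.0000

Δt=0.09611, u=1.14083, d=0.87655, q=0.48643, disc=e^(-rΔt)=0.99492
k=9 terminal: V=max(K-S,0) → 92.2687 78.4205 60.3972 36.9398 6.4102 0.0000 0.0000 0.0000 0.0000 0.0000
k=8: j=0 S=52.3999 intr=85.8001 cont=85.0979 V=85.8001[EX]; j=1 S=68.1983 intr=70.0017 cont=69.2995 V=70.0017[EX]; j=2 S=88.7599 intr=49.4401 cont=48.7379 V=49.4401[EX]; j=3 S=115.5208 intr=22.6792 cont=21.9770 V=22.6792[EX]; j=4 S=150.3500 intr=0.0000 cont=3.2753 V=3.2753[hold]; j=5 S=195.6801 intr=0.0000 cont=0.0000 V=0.0000[hold]; j=6 S=254.6771 intr=0.0000 cont=0.0000 V=0.0000[hold]; j=7 S=331.4615 intr=0.0000 cont=0.0000 V=0.0000[hold]; j=8 S=431.3962 intr=0.0000 cont=0.0000 V=0.0000[hold]  S*(8)=115.5208
k=7: j=0 S=59.7795 intr=78.4205 cont=77.7183 V=78.4205[EX]; j=1 S=77.8028 intr=60.3972 cont=59.6950 V=60.3972[EX]; j=2 S=101.2602 intr=36.9398 cont=36.2377 V=36.9398[EX]; j=3 S=131.7898 intr=6.4102 cont=13.1733 V=13.1733[hold]; j=4 S=171.5241 intr=0.0000 cont=1.6736 V=1.6736[hold]; j=5 S=223.2381 intr=0.0000 cont=0.0000 V=0.0000[hold]; j=6 S=290.5437 intr=0.0000 cont=0.0000 V=0.0000[hold]; j=7 S=378.1418 intr=0.0000 cont=0.0000 V=0.0000[hold]  S*(7)=101.2602
k=6: j=0 S=68.1983 intr=70.0017 cont=69.2995 V=70.0017[EX]; j=1 S=88.7599 intr=49.4401 cont=48.7379 V=49.4401[EX]; j=2 S=115.5208 intr=22.6792 cont=25.2501 V=25.2501[hold]; j=3 S=150.3500 intr=0.0000 cont=7.5409 V=7.5409[hold]; j=4 S=195.6801 intr=0.0000 cont=0.8551 V=0.8551[hold]; j=5 S=254.6771 intr=0.0000 cont=0.0000 V=0.0000[hold]; j=6 S=331.4615 intr=0.0000 cont=0.0000 V=0.0000[hold]  S*(6)=88.7599
k=5: j=0 S=77.8028 intr=60.3972 cont=59.6950 V=60.3972[EX]; j=1 S=101.2602 intr=36.9398 cont=37.4819 V=37.4819[hold]; j=2 S=131.7898 intr=6.4102 cont=16.5512 V=16.5512[hold]; j=3 S=171.5241 intr=0.0000 cont=4.2669 V=4.2669[hold]; j=4 S=223.2381 intr=0.0000 cont=0.4369 V=0.4369[hold]; j=5 S=290.5437 intr=0.0000 cont=0.0000 V=0.0000[hold]  S*(5)=77.8028
k=4: j=0 S=88.7599 intr=49.4401 cont=49.0002 V=49.4401[EX]; j=1 S=115.5208 intr=22.6792 cont=27.1618 V=27.1618[hold]; j=2 S=150.3500 intr=0.0000 cont=10.5220 V=10.5220[hold]; j=3 S=195.6801 intr=0.0000 cont=2.3917 V=2.3917[hold]; j=4 S=254.6771 intr=0.0000 cont=0.2233 V=0.2233[hold]  S*(4)=88.7599
k=3: j=0 S=101.2602 intr=36.9398 cont=38.4071 V=38.4071[hold]; j=1 S=131.7898 intr=6.4102 cont=18.9708 V=18.9708[hold]; j=2 S=171.5241 intr=0.0000 cont=6.5338 V=6.5338[hold]; j=3 S=223.2381 intr=0.0000 cont=1.3301 V=1.3301[hold]  S*(3)=-
k=2: j=0 S=115.5208 intr=22.6792 cont=28.8055 V=28.8055[hold]; j=1 S=150.3500 intr=0.0000 cont=12.8554 V=12.8554[hold]; j=2 S=195.6801 intr=0.0000 cont=3.9822 V=3.9822[hold]  S*(2)=-
k=1: j=0 S=131.7898 intr=6.4102 cont=20.9399 V=20.9399[hold]; j=1 S=171.5241 intr=0.0000 cont=8.4958 V=8.4958[hold]  S*(1)=-
k=0: j=0 S=150.3500 intr=0.0000 cont=14.8111 V=14.8111[hold]  S*(0)=-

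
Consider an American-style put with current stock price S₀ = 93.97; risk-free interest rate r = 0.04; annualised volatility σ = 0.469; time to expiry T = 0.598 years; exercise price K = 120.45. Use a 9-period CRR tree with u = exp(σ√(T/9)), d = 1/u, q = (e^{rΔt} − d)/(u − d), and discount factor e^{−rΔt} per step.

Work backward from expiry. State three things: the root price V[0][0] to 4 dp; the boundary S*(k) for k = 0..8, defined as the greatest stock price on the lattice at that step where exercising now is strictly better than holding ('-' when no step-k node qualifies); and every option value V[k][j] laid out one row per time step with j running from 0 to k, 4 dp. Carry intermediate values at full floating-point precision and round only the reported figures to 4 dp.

Δt=0.06644  u=1.12850  d=0.88613  q=0.48079  discount=0.99735
step 9 (expiry): payoffs max(K−S,0) = 88.7937 80.1350 69.1080 55.0648 37.1805 14.4044 0.0000 0.0000 0.0000 0.0000
step 8: (k=8,j=0): S=35.7242, (K−S)⁺=84.7258, hold=84.4061 ⇒ V=84.7258 exercise | (k=8,j=1): S=45.4956, (K−S)⁺=74.9544, hold=74.6347 ⇒ V=74.9544 exercise | (k=8,j=2): S=57.9397, (K−S)⁺=62.5103, hold=62.1906 ⇒ V=62.5103 exercise | (k=8,j=3): S=73.7875, (K−S)⁺=46.6625, hold=46.3428 ⇒ V=46.6625 exercise | (k=8,j=4): S=93.9700, (K−S)⁺=26.4800, hold=26.1603 ⇒ V=26.4800 exercise | (k=8,j=5): S=119.6729, (K−S)⁺=0.7771, hold=7.4590 ⇒ V=7.4590 continue | (k=8,j=6): S=152.4061, (K−S)⁺=0.0000, hold=0.0000 ⇒ V=0.0000 continue | (k=8,j=7): S=194.0926, (K−S)⁺=0.0000, hold=0.0000 ⇒ V=0.0000 continue | (k=8,j=8): S=247.1812, (K−S)⁺=0.0000, hold=0.0000 ⇒ V=0.0000 continue  boundary S*=93.9700
step 7: (k=7,j=0): S=40.3150, (K−S)⁺=80.1350, hold=79.8153 ⇒ V=80.1350 exercise | (k=7,j=1): S=51.3420, (K−S)⁺=69.1080, hold=68.7883 ⇒ V=69.1080 exercise | (k=7,j=2): S=65.3852, (K−S)⁺=55.0648, hold=54.7451 ⇒ V=55.0648 exercise | (k=7,j=3): S=83.2695, (K−S)⁺=37.1805, hold=36.8608 ⇒ V=37.1805 exercise | (k=7,j=4): S=106.0456, (K−S)⁺=14.4044, hold=17.2888 ⇒ V=17.2888 continue | (k=7,j=5): S=135.0514, (K−S)⁺=0.0000, hold=3.8625 ⇒ V=3.8625 continue | (k=7,j=6): S=171.9910, (K−S)⁺=0.0000, hold=0.0000 ⇒ V=0.0000 continue | (k=7,j=7): S=219.0344, (K−S)⁺=0.0000, hold=0.0000 ⇒ V=0.0000 continue  boundary S*=83.2695
step 6: (k=6,j=0): S=45.4956, (K−S)⁺=74.9544, hold=74.6347 ⇒ V=74.9544 exercise | (k=6,j=1): S=57.9397, (K−S)⁺=62.5103, hold=62.1906 ⇒ V=62.5103 exercise | (k=6,j=2): S=73.7875, (K−S)⁺=46.6625, hold=46.3428 ⇒ V=46.6625 exercise | (k=6,j=3): S=93.9700, (K−S)⁺=26.4800, hold=27.5434 ⇒ V=27.5434 continue | (k=6,j=4): S=119.6729, (K−S)⁺=0.7771, hold=10.8048 ⇒ V=10.8048 continue | (k=6,j=5): S=152.4061, (K−S)⁺=0.0000, hold=2.0001 ⇒ V=2.0001 continue | (k=6,j=6): S=194.0926, (K−S)⁺=0.0000, hold=0.0000 ⇒ V=0.0000 continue  boundary S*=73.7875
step 5: (k=5,j=0): S=51.3420, (K−S)⁺=69.1080, hold=68.7883 ⇒ V=69.1080 exercise | (k=5,j=1): S=65.3852, (K−S)⁺=55.0648, hold=54.7451 ⇒ V=55.0648 exercise | (k=5,j=2): S=83.2695, (K−S)⁺=37.1805, hold=37.3707 ⇒ V=37.3707 continue | (k=5,j=3): S=106.0456, (K−S)⁺=14.4044, hold=19.4438 ⇒ V=19.4438 continue | (k=5,j=4): S=135.0514, (K−S)⁺=0.0000, hold=6.5541 ⇒ V=6.5541 continue | (k=5,j=5): S=171.9910, (K−S)⁺=0.0000, hold=1.0357 ⇒ V=1.0357 continue  boundary S*=65.3852
step 4: (k=4,j=0): S=57.9397, (K−S)⁺=62.5103, hold=62.1906 ⇒ V=62.5103 exercise | (k=4,j=1): S=73.7875, (K−S)⁺=46.6625, hold=46.4340 ⇒ V=46.6625 exercise | (k=4,j=2): S=93.9700, (K−S)⁺=26.4800, hold=28.6753 ⇒ V=28.6753 continue | (k=4,j=3): S=119.6729, (K−S)⁺=0.7771, hold=13.2114 ⇒ V=13.2114 continue | (k=4,j=4): S=152.4061, (K−S)⁺=0.0000, hold=3.8905 ⇒ V=3.8905 continue  boundary S*=73.7875
step 3: (k=3,j=0): S=65.3852, (K−S)⁺=55.0648, hold=54.7451 ⇒ V=55.0648 exercise | (k=3,j=1): S=83.2695, (K−S)⁺=37.1805, hold=37.9135 ⇒ V=37.9135 continue | (k=3,j=2): S=106.0456, (K−S)⁺=14.4044, hold=21.1840 ⇒ V=21.1840 continue | (k=3,j=3): S=135.0514, (K−S)⁺=0.0000, hold=8.7068 ⇒ V=8.7068 continue  boundary S*=65.3852
step 2: (k=2,j=0): S=73.7875, (K−S)⁺=46.6625, hold=46.6943 ⇒ V=46.6943 continue | (k=2,j=1): S=93.9700, (K−S)⁺=26.4800, hold=29.7907 ⇒ V=29.7907 continue | (k=2,j=2): S=119.6729, (K−S)⁺=0.7771, hold=15.1447 ⇒ V=15.1447 continue  boundary S*=-
step 1: (k=1,j=0): S=83.2695, (K−S)⁺=37.1805, hold=38.4648 ⇒ V=38.4648 continue | (k=1,j=1): S=106.0456, (K−S)⁺=14.4044, hold=22.6887 ⇒ V=22.6887 continue  boundary S*=-
step 0: (k=0,j=0): S=93.9700, (K−S)⁺=26.4800, hold=30.7978 ⇒ V=30.7978 continue  boundary S*=-

price = 30.7978
boundary = - - - 65.3852 73.7875 65.3852 73.7875 83.2695 93.9700
tree:
30.7978
38.4648 22.6887
46.6943 29.7907 15.1447
55.0648 37.9135 21.1840 8.7068
62.5103 46.6625 28.6753 13.2114 3.8905
69.1080 55.0648 37.3707 19.4438 6.5541 1.0357
74.9544 62.5103 46.6625 27.5434 10.8048 2.0001 0.0000
80.1350 69.1080 55.0648 37.1805 17.2888 3.8625 0.0000 0.0000
84.7258 74.9544 62.5103 46.6625 26.4800 7.4590 0.0000 0.0000 0.0000
88.7937 80.1350 69.1080 55.0648 37.1805 14.4044 0.0000 0.0000 0.0000 0.0000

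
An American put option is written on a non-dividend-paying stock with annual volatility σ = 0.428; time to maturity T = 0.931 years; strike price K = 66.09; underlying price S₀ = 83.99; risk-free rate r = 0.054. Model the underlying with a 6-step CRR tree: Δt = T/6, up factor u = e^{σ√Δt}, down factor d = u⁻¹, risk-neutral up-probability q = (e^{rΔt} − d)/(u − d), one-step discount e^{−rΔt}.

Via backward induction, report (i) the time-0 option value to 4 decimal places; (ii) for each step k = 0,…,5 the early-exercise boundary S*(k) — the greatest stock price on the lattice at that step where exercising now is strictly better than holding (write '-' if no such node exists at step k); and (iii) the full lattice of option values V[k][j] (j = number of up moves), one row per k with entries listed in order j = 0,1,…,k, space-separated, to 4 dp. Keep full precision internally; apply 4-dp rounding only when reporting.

Δt=0.15517, u=1.18364, d=0.84485, q=0.48279, disc=e^(-rΔt)=0.99166
k=6 terminal: V=max(K-S,0) → 35.5471 23.2993 6.1401 0.0000 0.0000 0.0000 0.0000
k=5: j=0 S=36.1518 intr=29.9382 cont=29.3868 V=29.9382[EX]; j=1 S=50.6488 intr=15.4412 cont=14.8898 V=15.4412[EX]; j=2 S=70.9591 intr=0.0000 cont=3.1492 V=3.1492[hold]; j=3 S=99.4139 intr=0.0000 cont=0.0000 V=0.0000[hold]; j=4 S=139.2792 intr=0.0000 cont=0.0000 V=0.0000[hold]; j=5 S=195.1307 intr=0.0000 cont=0.0000 V=0.0000[hold]  S*(5)=50.6488
k=4: j=0 S=42.7907 intr=23.2993 cont=22.7479 V=23.2993[EX]; j=1 S=59.9499 intr=6.1401 cont=9.4275 V=9.4275[hold]; j=2 S=83.9900 intr=0.0000 cont=1.6152 V=1.6152[hold]; j=3 S=117.6703 intr=0.0000 cont=0.0000 V=0.0000[hold]; j=4 S=164.8564 intr=0.0000 cont=0.0000 V=0.0000[hold]  S*(4)=42.7907
k=3: j=0 S=50.6488 intr=15.4412 cont=16.4637 V=16.4637[hold]; j=1 S=70.9591 intr=0.0000 cont=5.6086 V=5.6086[hold]; j=2 S=99.4139 intr=0.0000 cont=0.8285 V=0.8285[hold]; j=3 S=139.2792 intr=0.0000 cont=0.0000 V=0.0000[hold]  S*(3)=-
k=2: j=0 S=59.9499 intr=6.1401 cont=11.1294 V=11.1294[hold]; j=1 S=83.9900 intr=0.0000 cont=3.2733 V=3.2733[hold]; j=2 S=117.6703 intr=0.0000 cont=0.4249 V=0.4249[hold]  S*(2)=-
k=1: j=0 S=70.9591 intr=0.0000 cont=7.2753 V=7.2753[hold]; j=1 S=99.4139 intr=0.0000 cont=1.8823 V=1.8823[hold]  S*(1)=-
k=0: j=0 S=83.9900 intr=0.0000 cont=4.6327 V=4.6327[hold]  S*(0)=-

price = 4.6327
boundary = - - - - 42.7907 50.6488
tree:
4.6327
7.2753 1.8823
11.1294 3.2733 0.4249
16.4637 5.6086 0.8285 0.0000
23.2993 9.4275 1.6152 0.0000 0.0000
29.9382 15.4412 3.1492 0.0000 0.0000 0.0000
35.5471 23.2993 6.1401 0.0000 0.0000 0.0000 0.0000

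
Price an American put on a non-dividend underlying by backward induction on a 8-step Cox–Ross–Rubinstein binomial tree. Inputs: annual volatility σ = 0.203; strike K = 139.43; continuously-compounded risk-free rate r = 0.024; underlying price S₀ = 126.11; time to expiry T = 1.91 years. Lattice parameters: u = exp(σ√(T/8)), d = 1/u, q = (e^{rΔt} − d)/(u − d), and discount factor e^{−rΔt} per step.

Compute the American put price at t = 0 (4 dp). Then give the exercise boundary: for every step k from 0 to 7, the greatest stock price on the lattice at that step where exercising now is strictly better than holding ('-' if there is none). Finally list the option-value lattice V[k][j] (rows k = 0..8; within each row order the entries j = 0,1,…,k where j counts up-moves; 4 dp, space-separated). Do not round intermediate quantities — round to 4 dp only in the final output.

price = 19.7731
boundary = - - 103.4175 93.6519 103.4175 93.6519 103.4175 114.2015
tree:
19.7731
27.1227 12.7697
36.0125 18.6881 7.0940
45.7781 26.4480 11.2689 3.0686
54.6216 36.0125 17.3421 5.4239 0.7870
62.6300 45.7781 25.6399 9.3783 1.5963 0.0000
69.8822 54.6216 36.0125 15.7301 3.2377 0.0000 0.0000
76.4495 62.6300 45.7781 25.2285 6.5671 0.0000 0.0000 0.0000
82.3967 69.8822 54.6216 36.0125 13.3200 0.0000 0.0000 0.0000 0.0000

Δt=0.23875, u=1.10428, d=0.90557, q=0.50414, disc=e^(-rΔt)=0.99429
k=8 terminal: V=max(K-S,0) → 82.3967 69.8822 54.6216 36.0125 13.3200 0.0000 0.0000 0.0000 0.0000
k=7: j=0 S=62.9805 intr=76.4495 cont=75.6529 V=76.4495[EX]; j=1 S=76.8000 intr=62.6300 cont=61.8333 V=62.6300[EX]; j=2 S=93.6519 intr=45.7781 cont=44.9815 V=45.7781[EX]; j=3 S=114.2015 intr=25.2285 cont=24.4318 V=25.2285[EX]; j=4 S=139.2603 intr=0.1697 cont=6.5671 V=6.5671[hold]; j=5 S=169.8175 intr=0.0000 cont=0.0000 V=0.0000[hold]; j=6 S=207.0798 intr=0.0000 cont=0.0000 V=0.0000[hold]; j=7 S=252.5184 intr=0.0000 cont=0.0000 V=0.0000[hold]  S*(7)=114.2015
k=6: j=0 S=69.5478 intr=69.8822 cont=69.0855 V=69.8822[EX]; j=1 S=84.8084 intr=54.6216 cont=53.8249 V=54.6216[EX]; j=2 S=103.4175 intr=36.0125 cont=35.2158 V=36.0125[EX]; j=3 S=126.1100 intr=13.3200 cont=15.7301 V=15.7301[hold]; j=4 S=153.7818 intr=0.0000 cont=3.2377 V=3.2377[hold]; j=5 S=187.5254 intr=0.0000 cont=0.0000 V=0.0000[hold]; j=6 S=228.6733 intr=0.0000 cont=0.0000 V=0.0000[hold]  S*(6)=103.4175
k=5: j=0 S=76.8000 intr=62.6300 cont=61.8333 V=62.6300[EX]; j=1 S=93.6519 intr=45.7781 cont=44.9815 V=45.7781[EX]; j=2 S=114.2015 intr=25.2285 cont=25.6399 V=25.6399[hold]; j=3 S=139.2603 intr=0.1697 cont=9.3783 V=9.3783[hold]; j=4 S=169.8175 intr=0.0000 cont=1.5963 V=1.5963[hold]; j=5 S=207.0798 intr=0.0000 cont=0.0000 V=0.0000[hold]  S*(5)=93.6519
k=4: j=0 S=84.8084 intr=54.6216 cont=53.8249 V=54.6216[EX]; j=1 S=103.4175 intr=36.0125 cont=35.4220 V=36.0125[EX]; j=2 S=126.1100 intr=13.3200 cont=17.3421 V=17.3421[hold]; j=3 S=153.7818 intr=0.0000 cont=5.4239 V=5.4239[hold]; j=4 S=187.5254 intr=0.0000 cont=0.7870 V=0.7870[hold]  S*(4)=103.4175
k=3: j=0 S=93.6519 intr=45.7781 cont=44.9815 V=45.7781[EX]; j=1 S=114.2015 intr=25.2285 cont=26.4480 V=26.4480[hold]; j=2 S=139.2603 intr=0.1697 cont=11.2689 V=11.2689[hold]; j=3 S=169.8175 intr=0.0000 cont=3.0686 V=3.0686[hold]  S*(3)=93.6519
k=2: j=0 S=103.4175 intr=36.0125 cont=35.8271 V=36.0125[EX]; j=1 S=126.1100 intr=13.3200 cont=18.6881 V=18.6881[hold]; j=2 S=153.7818 intr=0.0000 cont=7.0940 V=7.0940[hold]  S*(2)=103.4175
k=1: j=0 S=114.2015 intr=25.2285 cont=27.1227 V=27.1227[hold]; j=1 S=139.2603 intr=0.1697 cont=12.7697 V=12.7697[hold]  S*(1)=-
k=0: j=0 S=126.1100 intr=13.3200 cont=19.7731 V=19.7731[hold]  S*(0)=-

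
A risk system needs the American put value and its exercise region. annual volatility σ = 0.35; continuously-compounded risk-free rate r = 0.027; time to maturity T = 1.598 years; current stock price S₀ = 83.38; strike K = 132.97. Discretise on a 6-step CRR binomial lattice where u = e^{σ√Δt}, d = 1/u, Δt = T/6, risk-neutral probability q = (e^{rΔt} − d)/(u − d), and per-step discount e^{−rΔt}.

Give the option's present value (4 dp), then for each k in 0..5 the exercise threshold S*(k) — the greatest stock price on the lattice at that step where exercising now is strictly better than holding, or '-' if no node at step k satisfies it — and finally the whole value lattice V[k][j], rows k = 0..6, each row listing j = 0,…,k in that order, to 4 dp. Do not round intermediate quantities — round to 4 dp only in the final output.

Δt=0.26633, u=1.19797, d=0.83475, q=0.47484, disc=e^(-rΔt)=0.99283
k=6 terminal: V=max(K-S,0) → 104.7607 92.4861 74.8706 49.5900 13.3092 0.0000 0.0000
k=5: j=0 S=33.7938 intr=99.1762 cont=98.2234 V=99.1762[EX]; j=1 S=48.4984 intr=84.4716 cont=83.5189 V=84.4716[EX]; j=2 S=69.6012 intr=63.3688 cont=62.4160 V=63.3688[EX]; j=3 S=99.8865 intr=33.0835 cont=32.1307 V=33.0835[EX]; j=4 S=143.3497 intr=0.0000 cont=6.9395 V=6.9395[hold]; j=5 S=205.7249 intr=0.0000 cont=0.0000 V=0.0000[hold]  S*(5)=99.8865
k=4: j=0 S=40.4839 intr=92.4861 cont=91.5334 V=92.4861[EX]; j=1 S=58.0994 intr=74.8706 cont=73.9178 V=74.8706[EX]; j=2 S=83.3800 intr=49.5900 cont=48.6372 V=49.5900[EX]; j=3 S=119.6608 intr=13.3092 cont=20.5213 V=20.5213[hold]; j=4 S=171.7283 intr=0.0000 cont=3.6182 V=3.6182[hold]  S*(4)=83.3800
k=3: j=0 S=48.4984 intr=84.4716 cont=83.5189 V=84.4716[EX]; j=1 S=69.6012 intr=63.3688 cont=62.4160 V=63.3688[EX]; j=2 S=99.8865 intr=33.0835 cont=35.5307 V=35.5307[hold]; j=3 S=143.3497 intr=0.0000 cont=12.4056 V=12.4056[hold]  S*(3)=69.6012
k=2: j=0 S=58.0994 intr=74.8706 cont=73.9178 V=74.8706[EX]; j=1 S=83.3800 intr=49.5900 cont=49.7910 V=49.7910[hold]; j=2 S=119.6608 intr=13.3092 cont=24.3742 V=24.3742[hold]  S*(2)=58.0994
k=1: j=0 S=69.6012 intr=63.3688 cont=62.5107 V=63.3688[EX]; j=1 S=99.8865 intr=33.0835 cont=37.4519 V=37.4519[hold]  S*(1)=69.6012
k=0: j=0 S=83.3800 intr=49.5900 cont=50.6967 V=50.6967[hold]  S*(0)=-

price = 50.6967
boundary = - 69.6012 58.0994 69.6012 83.3800 99.8865
tree:
50.6967
63.3688 37.4519
74.8706 49.7910 24.3742
84.4716 63.3688 35.5307 12.4056
92.4861 74.8706 49.5900 20.5213 3.6182
99.1762 84.4716 63.3688 33.0835 6.9395 0.0000
104.7607 92.4861 74.8706 49.5900 13.3092 0.0000 0.0000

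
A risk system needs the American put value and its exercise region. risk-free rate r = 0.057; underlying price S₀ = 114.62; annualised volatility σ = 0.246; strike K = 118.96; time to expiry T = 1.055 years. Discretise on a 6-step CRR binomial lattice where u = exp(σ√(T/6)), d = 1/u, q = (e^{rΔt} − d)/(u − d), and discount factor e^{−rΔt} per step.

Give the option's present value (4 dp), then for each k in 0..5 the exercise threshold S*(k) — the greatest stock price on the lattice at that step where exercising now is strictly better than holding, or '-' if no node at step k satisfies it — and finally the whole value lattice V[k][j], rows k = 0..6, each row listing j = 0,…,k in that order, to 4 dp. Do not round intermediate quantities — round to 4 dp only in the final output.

params: Δt=0.17583 u=1.10866 d=0.90199 q=0.52297 e^(-rΔt)=0.99003
t_6 payoffs: 57.2344 43.0911 25.7072 4.3400 0.0000 0.0000 0.0000
t_5: node(5,0) S=68.4328 payoff=50.5272 vs cont=49.3408 → 50.5272 [stop]  node(5,1) S=84.1130 payoff=34.8470 vs cont=33.6607 → 34.8470 [stop]  node(5,2) S=103.3859 payoff=15.5741 vs cont=14.3878 → 15.5741 [stop]  node(5,3) S=127.0748 payoff=0.0000 vs cont=2.0497 → 2.0497 [wait]  node(5,4) S=156.1917 payoff=0.0000 vs cont=0.0000 → 0.0000 [wait]  node(5,5) S=191.9801 payoff=0.0000 vs cont=0.0000 → 0.0000 [wait]  ⇒ S*(5)=103.3859
t_4: node(4,0) S=75.8689 payoff=43.0911 vs cont=41.9048 → 43.0911 [stop]  node(4,1) S=93.2528 payoff=25.7072 vs cont=24.5208 → 25.7072 [stop]  node(4,2) S=114.6200 payoff=4.3400 vs cont=8.4164 → 8.4164 [wait]  node(4,3) S=140.8831 payoff=0.0000 vs cont=0.9680 → 0.9680 [wait]  node(4,4) S=173.1638 payoff=0.0000 vs cont=0.0000 → 0.0000 [wait]  ⇒ S*(4)=93.2528
t_3: node(3,0) S=84.1130 payoff=34.8470 vs cont=33.6607 → 34.8470 [stop]  node(3,1) S=103.3859 payoff=15.5741 vs cont=16.4984 → 16.4984 [wait]  node(3,2) S=127.0748 payoff=0.0000 vs cont=4.4760 → 4.4760 [wait]  node(3,3) S=156.1917 payoff=0.0000 vs cont=0.4572 → 0.4572 [wait]  ⇒ S*(3)=84.1130
t_2: node(2,0) S=93.2528 payoff=25.7072 vs cont=24.9994 → 25.7072 [stop]  node(2,1) S=114.6200 payoff=4.3400 vs cont=10.1092 → 10.1092 [wait]  node(2,2) S=140.8831 payoff=0.0000 vs cont=2.3506 → 2.3506 [wait]  ⇒ S*(2)=93.2528
t_1: node(1,0) S=103.3859 payoff=15.5741 vs cont=17.3748 → 17.3748 [wait]  node(1,1) S=127.0748 payoff=0.0000 vs cont=5.9913 → 5.9913 [wait]  ⇒ S*(1)=-
t_0: node(0,0) S=114.6200 payoff=4.3400 vs cont=11.3077 → 11.3077 [wait]  ⇒ S*(0)=-

price = 11.3077
boundary = - - 93.2528 84.1130 93.2528 103.3859
tree:
11.3077
17.3748 5.9913
25.7072 10.1092 2.3506
34.8470 16.4984 4.4760 0.4572
43.0911 25.7072 8.4164 0.9680 0.0000
50.5272 34.8470 15.5741 2.0497 0.0000 0.0000
57.2344 43.0911 25.7072 4.3400 0.0000 0.0000 0.0000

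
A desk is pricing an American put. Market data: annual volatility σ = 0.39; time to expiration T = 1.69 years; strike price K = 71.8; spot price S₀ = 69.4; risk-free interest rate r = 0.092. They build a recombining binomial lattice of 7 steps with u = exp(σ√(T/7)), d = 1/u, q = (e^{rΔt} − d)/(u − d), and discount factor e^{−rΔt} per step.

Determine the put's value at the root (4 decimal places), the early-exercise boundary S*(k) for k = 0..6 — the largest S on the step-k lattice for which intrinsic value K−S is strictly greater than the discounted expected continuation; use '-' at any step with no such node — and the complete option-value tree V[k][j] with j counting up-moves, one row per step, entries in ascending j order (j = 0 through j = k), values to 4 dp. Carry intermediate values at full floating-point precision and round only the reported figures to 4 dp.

Δt=0.24143, u=1.21122, d=0.82561, q=0.51048, disc=e^(-rΔt)=0.97803
k=7 terminal: V=max(K-S,0) → 53.6533 45.1778 32.7438 14.5024 0.0000 0.0000 0.0000 0.0000
k=6: j=0 S=21.9797 intr=49.8203 cont=48.2431 V=49.8203[EX]; j=1 S=32.2454 intr=39.5546 cont=37.9774 V=39.5546[EX]; j=2 S=47.3057 intr=24.4943 cont=22.9171 V=24.4943[EX]; j=3 S=69.4000 intr=2.4000 cont=6.9432 V=6.9432[hold]; j=4 S=101.8135 intr=0.0000 cont=0.0000 V=0.0000[hold]; j=5 S=149.3659 intr=0.0000 cont=0.0000 V=0.0000[hold]; j=6 S=219.1277 intr=0.0000 cont=0.0000 V=0.0000[hold]  S*(6)=47.3057
k=5: j=0 S=26.6222 intr=45.1778 cont=43.6006 V=45.1778[EX]; j=1 S=39.0562 intr=32.7438 cont=31.1666 V=32.7438[EX]; j=2 S=57.2976 intr=14.5024 cont=15.1935 V=15.1935[hold]; j=3 S=84.0587 intr=0.0000 cont=3.3241 V=3.3241[hold]; j=4 S=123.3185 intr=0.0000 cont=0.0000 V=0.0000[hold]; j=5 S=180.9149 intr=0.0000 cont=0.0000 V=0.0000[hold]  S*(5)=39.0562
k=4: j=0 S=32.2454 intr=39.5546 cont=37.9774 V=39.5546[EX]; j=1 S=47.3057 intr=24.4943 cont=23.2621 V=24.4943[EX]; j=2 S=69.4000 intr=2.4000 cont=8.9337 V=8.9337[hold]; j=3 S=101.8135 intr=0.0000 cont=1.5915 V=1.5915[hold]; j=4 S=149.3659 intr=0.0000 cont=0.0000 V=0.0000[hold]  S*(4)=47.3057
k=3: j=0 S=39.0562 intr=32.7438 cont=31.1666 V=32.7438[EX]; j=1 S=57.2976 intr=14.5024 cont=16.1873 V=16.1873[hold]; j=2 S=84.0587 intr=0.0000 cont=5.0717 V=5.0717[hold]; j=3 S=123.3185 intr=0.0000 cont=0.7619 V=0.7619[hold]  S*(3)=39.0562
k=2: j=0 S=47.3057 intr=24.4943 cont=23.7583 V=24.4943[EX]; j=1 S=69.4000 intr=2.4000 cont=10.2820 V=10.2820[hold]; j=2 S=101.8135 intr=0.0000 cont=2.8086 V=2.8086[hold]  S*(2)=47.3057
k=1: j=0 S=57.2976 intr=14.5024 cont=16.8605 V=16.8605[hold]; j=1 S=84.0587 intr=0.0000 cont=6.3249 V=6.3249[hold]  S*(1)=-
k=0: j=0 S=69.4000 intr=2.4000 cont=11.2300 V=11.2300[hold]  S*(0)=-

price = 11.2300
boundary = - - 47.3057 39.0562 47.3057 39.0562 47.3057
tree:
11.2300
16.8605 6.3249
24.4943 10.2820 2.8086
32.7438 16.1873 5.0717 0.7619
39.5546 24.4943 8.9337 1.5915 0.0000
45.1778 32.7438 15.1935 3.3241 0.0000 0.0000
49.8203 39.5546 24.4943 6.9432 0.0000 0.0000 0.0000
53.6533 45.1778 32.7438 14.5024 0.0000 0.0000 0.0000 0.0000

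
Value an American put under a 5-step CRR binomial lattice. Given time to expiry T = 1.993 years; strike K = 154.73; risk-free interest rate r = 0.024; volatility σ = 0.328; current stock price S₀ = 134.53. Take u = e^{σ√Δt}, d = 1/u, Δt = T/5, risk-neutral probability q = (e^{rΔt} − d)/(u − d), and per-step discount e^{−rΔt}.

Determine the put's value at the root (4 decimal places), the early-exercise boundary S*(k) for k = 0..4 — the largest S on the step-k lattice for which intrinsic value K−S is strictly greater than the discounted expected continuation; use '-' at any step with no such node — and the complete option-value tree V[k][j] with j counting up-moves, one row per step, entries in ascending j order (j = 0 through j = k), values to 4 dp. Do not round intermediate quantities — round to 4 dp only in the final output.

Δt=0.39860, u=1.23008, d=0.81295, q=0.47146, disc=e^(-rΔt)=0.99048
k=5 terminal: V=max(K-S,0) → 106.9610 82.4505 45.3634 0.0000 0.0000 0.0000
k=4: j=0 S=58.7599 intr=95.9701 cont=94.4970 V=95.9701[EX]; j=1 S=88.9099 intr=65.8201 cont=64.3470 V=65.8201[EX]; j=2 S=134.5300 intr=20.2000 cont=23.7482 V=23.7482[hold]; j=3 S=203.5581 intr=0.0000 cont=0.0000 V=0.0000[hold]; j=4 S=308.0048 intr=0.0000 cont=0.0000 V=0.0000[hold]  S*(4)=88.9099
k=3: j=0 S=72.2795 intr=82.4505 cont=80.9773 V=82.4505[EX]; j=1 S=109.3666 intr=45.3634 cont=45.5472 V=45.5472[hold]; j=2 S=165.4831 intr=0.0000 cont=12.4324 V=12.4324[hold]; j=3 S=250.3934 intr=0.0000 cont=0.0000 V=0.0000[hold]  S*(3)=72.2795
k=2: j=0 S=88.9099 intr=65.8201 cont=64.4328 V=65.8201[EX]; j=1 S=134.5300 intr=20.2000 cont=29.6500 V=29.6500[hold]; j=2 S=203.5581 intr=0.0000 cont=6.5085 V=6.5085[hold]  S*(2)=88.9099
k=1: j=0 S=109.3666 intr=45.3634 cont=48.3031 V=48.3031[hold]; j=1 S=165.4831 intr=0.0000 cont=18.5613 V=18.5613[hold]  S*(1)=-
k=0: j=0 S=134.5300 intr=20.2000 cont=33.9548 V=33.9548[hold]  S*(0)=-

price = 33.9548
boundary = - - 88.9099 72.2795 88.9099
tree:
33.9548
48.3031 18.5613
65.8201 29.6500 6.5085
82.4505 45.5472 12.4324 0.0000
95.9701 65.8201 23.7482 0.0000 0.0000
106.9610 82.4505 45.3634 0.0000 0.0000 0.0000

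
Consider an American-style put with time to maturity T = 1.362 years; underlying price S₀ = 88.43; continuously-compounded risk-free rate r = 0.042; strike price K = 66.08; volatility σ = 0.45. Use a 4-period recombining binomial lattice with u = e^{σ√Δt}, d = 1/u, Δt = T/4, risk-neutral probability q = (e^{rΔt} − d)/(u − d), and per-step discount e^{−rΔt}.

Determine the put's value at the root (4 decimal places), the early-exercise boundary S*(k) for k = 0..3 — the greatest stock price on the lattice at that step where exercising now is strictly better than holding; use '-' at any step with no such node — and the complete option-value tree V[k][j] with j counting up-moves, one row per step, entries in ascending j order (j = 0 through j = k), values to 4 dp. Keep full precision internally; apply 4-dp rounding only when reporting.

price = 6.6705
boundary = - - - 40.2236
tree:
6.6705
10.8081 2.0572
17.0450 3.8777 0.0000
25.8564 7.3093 0.0000 0.0000
35.1456 13.7777 0.0000 0.0000 0.0000

Δt=0.34050  u=1.30029  d=0.76906  q=0.46184  discount=0.98580
step 4 (expiry): payoffs max(K−S,0) = 35.1456 13.7777 0.0000 0.0000 0.0000
step 3: (k=3,j=0): S=40.2236, (K−S)⁺=25.8564, hold=24.9181 ⇒ V=25.8564 exercise | (k=3,j=1): S=68.0080, (K−S)⁺=0.0000, hold=7.3093 ⇒ V=7.3093 continue | (k=3,j=2): S=114.9845, (K−S)⁺=0.0000, hold=0.0000 ⇒ V=0.0000 continue | (k=3,j=3): S=194.4098, (K−S)⁺=0.0000, hold=0.0000 ⇒ V=0.0000 continue  boundary S*=40.2236
step 2: (k=2,j=0): S=52.3023, (K−S)⁺=13.7777, hold=17.0450 ⇒ V=17.0450 continue | (k=2,j=1): S=88.4300, (K−S)⁺=0.0000, hold=3.8777 ⇒ V=3.8777 continue | (k=2,j=2): S=149.5129, (K−S)⁺=0.0000, hold=0.0000 ⇒ V=0.0000 continue  boundary S*=-
step 1: (k=1,j=0): S=68.0080, (K−S)⁺=0.0000, hold=10.8081 ⇒ V=10.8081 continue | (k=1,j=1): S=114.9845, (K−S)⁺=0.0000, hold=2.0572 ⇒ V=2.0572 continue  boundary S*=-
step 0: (k=0,j=0): S=88.4300, (K−S)⁺=0.0000, hold=6.6705 ⇒ V=6.6705 continue  boundary S*=-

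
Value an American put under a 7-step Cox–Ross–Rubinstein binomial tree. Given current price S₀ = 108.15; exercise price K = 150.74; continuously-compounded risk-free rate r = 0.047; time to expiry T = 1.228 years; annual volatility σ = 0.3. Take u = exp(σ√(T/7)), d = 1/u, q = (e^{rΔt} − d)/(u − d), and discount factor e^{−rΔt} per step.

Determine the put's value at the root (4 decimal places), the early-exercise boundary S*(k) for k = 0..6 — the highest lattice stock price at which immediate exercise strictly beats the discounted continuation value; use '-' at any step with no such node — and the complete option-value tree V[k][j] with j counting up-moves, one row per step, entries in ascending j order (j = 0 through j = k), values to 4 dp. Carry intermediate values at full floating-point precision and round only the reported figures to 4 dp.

price = 42.7346
boundary = - 95.3798 108.1500 95.3798 108.1500 122.6300 108.1500
tree:
42.7346
55.3602 30.8893
66.6226 42.5900 19.7679
76.5550 55.3602 29.6697 10.2511
85.3147 66.6226 42.5900 17.3158 3.3974
93.0401 76.5550 55.3602 28.1100 6.8715 0.0000
99.8532 85.3147 66.6226 42.5900 13.8981 0.0000 0.0000
105.8618 93.0401 76.5550 55.3602 28.1100 0.0000 0.0000 0.0000

Δt=0.17543  u=1.13389  d=0.88192  q=0.50149  discount=0.99179
step 7 (expiry): payoffs max(K−S,0) = 105.8618 93.0401 76.5550 55.3602 28.1100 0.0000 0.0000 0.0000
step 6: (k=6,j=0): S=50.8868, (K−S)⁺=99.8532, hold=98.6154 ⇒ V=99.8532 exercise | (k=6,j=1): S=65.4253, (K−S)⁺=85.3147, hold=84.0770 ⇒ V=85.3147 exercise | (k=6,j=2): S=84.1174, (K−S)⁺=66.6226, hold=65.3848 ⇒ V=66.6226 exercise | (k=6,j=3): S=108.1500, (K−S)⁺=42.5900, hold=41.3522 ⇒ V=42.5900 exercise | (k=6,j=4): S=139.0487, (K−S)⁺=11.6913, hold=13.8981 ⇒ V=13.8981 continue | (k=6,j=5): S=178.7753, (K−S)⁺=0.0000, hold=0.0000 ⇒ V=0.0000 continue | (k=6,j=6): S=229.8518, (K−S)⁺=0.0000, hold=0.0000 ⇒ V=0.0000 continue  boundary S*=108.1500
step 5: (k=5,j=0): S=57.6999, (K−S)⁺=93.0401, hold=91.8023 ⇒ V=93.0401 exercise | (k=5,j=1): S=74.1850, (K−S)⁺=76.5550, hold=75.3173 ⇒ V=76.5550 exercise | (k=5,j=2): S=95.3798, (K−S)⁺=55.3602, hold=54.1225 ⇒ V=55.3602 exercise | (k=5,j=3): S=122.6300, (K−S)⁺=28.1100, hold=27.9699 ⇒ V=28.1100 exercise | (k=5,j=4): S=157.6657, (K−S)⁺=0.0000, hold=6.8715 ⇒ V=6.8715 continue | (k=5,j=5): S=202.7112, (K−S)⁺=0.0000, hold=0.0000 ⇒ V=0.0000 continue  boundary S*=122.6300
step 4: (k=4,j=0): S=65.4253, (K−S)⁺=85.3147, hold=84.0770 ⇒ V=85.3147 exercise | (k=4,j=1): S=84.1174, (K−S)⁺=66.6226, hold=65.3848 ⇒ V=66.6226 exercise | (k=4,j=2): S=108.1500, (K−S)⁺=42.5900, hold=41.3522 ⇒ V=42.5900 exercise | (k=4,j=3): S=139.0487, (K−S)⁺=11.6913, hold=17.3158 ⇒ V=17.3158 continue | (k=4,j=4): S=178.7753, (K−S)⁺=0.0000, hold=3.3974 ⇒ V=3.3974 continue  boundary S*=108.1500
step 3: (k=3,j=0): S=74.1850, (K−S)⁺=76.5550, hold=75.3173 ⇒ V=76.5550 exercise | (k=3,j=1): S=95.3798, (K−S)⁺=55.3602, hold=54.1225 ⇒ V=55.3602 exercise | (k=3,j=2): S=122.6300, (K−S)⁺=28.1100, hold=29.6697 ⇒ V=29.6697 continue | (k=3,j=3): S=157.6657, (K−S)⁺=0.0000, hold=10.2511 ⇒ V=10.2511 continue  boundary S*=95.3798
step 2: (k=2,j=0): S=84.1174, (K−S)⁺=66.6226, hold=65.3848 ⇒ V=66.6226 exercise | (k=2,j=1): S=108.1500, (K−S)⁺=42.5900, hold=42.1280 ⇒ V=42.5900 exercise | (k=2,j=2): S=139.0487, (K−S)⁺=11.6913, hold=19.7679 ⇒ V=19.7679 continue  boundary S*=108.1500
step 1: (k=1,j=0): S=95.3798, (K−S)⁺=55.3602, hold=54.1225 ⇒ V=55.3602 exercise | (k=1,j=1): S=122.6300, (K−S)⁺=28.1100, hold=30.8893 ⇒ V=30.8893 continue  boundary S*=95.3798
step 0: (k=0,j=0): S=108.1500, (K−S)⁺=42.5900, hold=42.7346 ⇒ V=42.7346 continue  boundary S*=-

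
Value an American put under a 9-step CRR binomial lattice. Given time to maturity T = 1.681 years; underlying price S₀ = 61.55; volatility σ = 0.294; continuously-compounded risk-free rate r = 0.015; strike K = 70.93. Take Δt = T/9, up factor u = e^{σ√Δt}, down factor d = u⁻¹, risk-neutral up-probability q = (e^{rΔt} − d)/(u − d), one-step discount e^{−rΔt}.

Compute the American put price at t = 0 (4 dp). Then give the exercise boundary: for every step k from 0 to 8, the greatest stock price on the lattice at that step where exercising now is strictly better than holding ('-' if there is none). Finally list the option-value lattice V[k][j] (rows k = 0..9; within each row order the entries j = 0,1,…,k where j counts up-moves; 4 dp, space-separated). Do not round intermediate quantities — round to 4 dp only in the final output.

price = 14.3576
boundary = - - - 42.0420 37.0256 42.0420 47.7381 54.2059 61.5500
tree:
14.3576
18.6964 9.7279
23.6196 13.4571 5.7333
28.8880 18.0342 8.5633 2.6923
33.9044 23.2996 12.4193 4.4242 0.8266
38.3223 28.8880 17.3647 7.1191 1.5222 0.0757
42.2130 33.9044 23.1919 11.1354 2.7974 0.1457 0.0000
45.6395 38.3223 28.8880 16.7241 5.1289 0.2806 0.0000 0.0000
48.6572 42.2130 33.9044 23.1919 9.3800 0.5405 0.0000 0.0000 0.0000
51.3148 45.6395 38.3223 28.8880 16.7241 1.0409 0.0000 0.0000 0.0000 0.0000

Δt=0.18678  u=1.13549  d=0.88068  q=0.47929  discount=0.99720
step 9 (expiry): payoffs max(K−S,0) = 51.3148 45.6395 38.3223 28.8880 16.7241 1.0409 0.0000 0.0000 0.0000 0.0000
step 8: (k=8,j=0): S=22.2728, (K−S)⁺=48.6572, hold=48.4587 ⇒ V=48.6572 exercise | (k=8,j=1): S=28.7170, (K−S)⁺=42.2130, hold=42.0146 ⇒ V=42.2130 exercise | (k=8,j=2): S=37.0256, (K−S)⁺=33.9044, hold=33.7060 ⇒ V=33.9044 exercise | (k=8,j=3): S=47.7381, (K−S)⁺=23.1919, hold=22.9935 ⇒ V=23.1919 exercise | (k=8,j=4): S=61.5500, (K−S)⁺=9.3800, hold=9.1816 ⇒ V=9.3800 exercise | (k=8,j=5): S=79.3581, (K−S)⁺=0.0000, hold=0.5405 ⇒ V=0.5405 continue | (k=8,j=6): S=102.3186, (K−S)⁺=0.0000, hold=0.0000 ⇒ V=0.0000 continue | (k=8,j=7): S=131.9221, (K−S)⁺=0.0000, hold=0.0000 ⇒ V=0.0000 continue | (k=8,j=8): S=170.0908, (K−S)⁺=0.0000, hold=0.0000 ⇒ V=0.0000 continue  boundary S*=61.5500
step 7: (k=7,j=0): S=25.2905, (K−S)⁺=45.6395, hold=45.4411 ⇒ V=45.6395 exercise | (k=7,j=1): S=32.6077, (K−S)⁺=38.3223, hold=38.1239 ⇒ V=38.3223 exercise | (k=7,j=2): S=42.0420, (K−S)⁺=28.8880, hold=28.6896 ⇒ V=28.8880 exercise | (k=7,j=3): S=54.2059, (K−S)⁺=16.7241, hold=16.5257 ⇒ V=16.7241 exercise | (k=7,j=4): S=69.8891, (K−S)⁺=1.0409, hold=5.1289 ⇒ V=5.1289 continue | (k=7,j=5): S=90.1100, (K−S)⁺=0.0000, hold=0.2806 ⇒ V=0.2806 continue | (k=7,j=6): S=116.1812, (K−S)⁺=0.0000, hold=0.0000 ⇒ V=0.0000 continue | (k=7,j=7): S=149.7957, (K−S)⁺=0.0000, hold=0.0000 ⇒ V=0.0000 continue  boundary S*=54.2059
step 6: (k=6,j=0): S=28.7170, (K−S)⁺=42.2130, hold=42.0146 ⇒ V=42.2130 exercise | (k=6,j=1): S=37.0256, (K−S)⁺=33.9044, hold=33.7060 ⇒ V=33.9044 exercise | (k=6,j=2): S=47.7381, (K−S)⁺=23.1919, hold=22.9935 ⇒ V=23.1919 exercise | (k=6,j=3): S=61.5500, (K−S)⁺=9.3800, hold=11.1354 ⇒ V=11.1354 continue | (k=6,j=4): S=79.3581, (K−S)⁺=0.0000, hold=2.7974 ⇒ V=2.7974 continue | (k=6,j=5): S=102.3186, (K−S)⁺=0.0000, hold=0.1457 ⇒ V=0.1457 continue | (k=6,j=6): S=131.9221, (K−S)⁺=0.0000, hold=0.0000 ⇒ V=0.0000 continue  boundary S*=47.7381
step 5: (k=5,j=0): S=32.6077, (K−S)⁺=38.3223, hold=38.1239 ⇒ V=38.3223 exercise | (k=5,j=1): S=42.0420, (K−S)⁺=28.8880, hold=28.6896 ⇒ V=28.8880 exercise | (k=5,j=2): S=54.2059, (K−S)⁺=16.7241, hold=17.3647 ⇒ V=17.3647 continue | (k=5,j=3): S=69.8891, (K−S)⁺=1.0409, hold=7.1191 ⇒ V=7.1191 continue | (k=5,j=4): S=90.1100, (K−S)⁺=0.0000, hold=1.5222 ⇒ V=1.5222 continue | (k=5,j=5): S=116.1812, (K−S)⁺=0.0000, hold=0.0757 ⇒ V=0.0757 continue  boundary S*=42.0420
step 4: (k=4,j=0): S=37.0256, (K−S)⁺=33.9044, hold=33.7060 ⇒ V=33.9044 exercise | (k=4,j=1): S=47.7381, (K−S)⁺=23.1919, hold=23.2996 ⇒ V=23.2996 continue | (k=4,j=2): S=61.5500, (K−S)⁺=9.3800, hold=12.4193 ⇒ V=12.4193 continue | (k=4,j=3): S=79.3581, (K−S)⁺=0.0000, hold=4.4242 ⇒ V=4.4242 continue | (k=4,j=4): S=102.3186, (K−S)⁺=0.0000, hold=0.8266 ⇒ V=0.8266 continue  boundary S*=37.0256
step 3: (k=3,j=0): S=42.0420, (K−S)⁺=28.8880, hold=28.7410 ⇒ V=28.8880 exercise | (k=3,j=1): S=54.2059, (K−S)⁺=16.7241, hold=18.0342 ⇒ V=18.0342 continue | (k=3,j=2): S=69.8891, (K−S)⁺=1.0409, hold=8.5633 ⇒ V=8.5633 continue | (k=3,j=3): S=90.1100, (K−S)⁺=0.0000, hold=2.6923 ⇒ V=2.6923 continue  boundary S*=42.0420
step 2: (k=2,j=0): S=47.7381, (K−S)⁺=23.1919, hold=23.6196 ⇒ V=23.6196 continue | (k=2,j=1): S=61.5500, (K−S)⁺=9.3800, hold=13.4571 ⇒ V=13.4571 continue | (k=2,j=2): S=79.3581, (K−S)⁺=0.0000, hold=5.7333 ⇒ V=5.7333 continue  boundary S*=-
step 1: (k=1,j=0): S=54.2059, (K−S)⁺=16.7241, hold=18.6964 ⇒ V=18.6964 continue | (k=1,j=1): S=69.8891, (K−S)⁺=1.0409, hold=9.7279 ⇒ V=9.7279 continue  boundary S*=-
step 0: (k=0,j=0): S=61.5500, (K−S)⁺=9.3800, hold=14.3576 ⇒ V=14.3576 continue  boundary S*=-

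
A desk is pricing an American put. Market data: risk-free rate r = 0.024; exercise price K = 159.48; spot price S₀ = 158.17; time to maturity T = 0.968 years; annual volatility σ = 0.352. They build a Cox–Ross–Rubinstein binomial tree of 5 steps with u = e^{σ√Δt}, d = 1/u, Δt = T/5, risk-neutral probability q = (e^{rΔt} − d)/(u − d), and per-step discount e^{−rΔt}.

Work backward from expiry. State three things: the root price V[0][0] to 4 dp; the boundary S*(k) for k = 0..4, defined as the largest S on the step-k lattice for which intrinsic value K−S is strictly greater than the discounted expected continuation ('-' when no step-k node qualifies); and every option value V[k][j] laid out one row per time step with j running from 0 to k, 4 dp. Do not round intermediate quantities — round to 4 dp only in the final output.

Δt=0.19360, u=1.16752, d=0.85652, q=0.47633, disc=e^(-rΔt)=0.99536
k=5 terminal: V=max(K-S,0) → 86.5667 60.0921 24.0046 0.0000 0.0000 0.0000
k=4: j=0 S=85.1275 intr=74.3525 cont=73.6132 V=74.3525[EX]; j=1 S=116.0372 intr=43.4428 cont=42.7036 V=43.4428[EX]; j=2 S=158.1700 intr=1.3100 cont=12.5121 V=12.5121[hold]; j=3 S=215.6012 intr=0.0000 cont=0.0000 V=0.0000[hold]; j=4 S=293.8855 intr=0.0000 cont=0.0000 V=0.0000[hold]  S*(4)=116.0372
k=3: j=0 S=99.3879 intr=60.0921 cont=59.3528 V=60.0921[EX]; j=1 S=135.4754 intr=24.0046 cont=28.5765 V=28.5765[hold]; j=2 S=184.6663 intr=0.0000 cont=6.5218 V=6.5218[hold]; j=3 S=251.7182 intr=0.0000 cont=0.0000 V=0.0000[hold]  S*(3)=99.3879
k=2: j=0 S=116.0372 intr=43.4428 cont=44.8712 V=44.8712[hold]; j=1 S=158.1700 intr=1.3100 cont=17.9874 V=17.9874[hold]; j=2 S=215.6012 intr=0.0000 cont=3.3994 V=3.3994[hold]  S*(2)=-
k=1: j=0 S=135.4754 intr=24.0046 cont=31.9169 V=31.9169[hold]; j=1 S=184.6663 intr=0.0000 cont=10.9875 V=10.9875[hold]  S*(1)=-
k=0: j=0 S=158.1700 intr=1.3100 cont=21.8458 V=21.8458[hold]  S*(0)=-

price = 21.8458
boundary = - - - 99.3879 116.0372
tree:
21.8458
31.9169 10.9875
44.8712 17.9874 3.3994
60.0921 28.5765 6.5218 0.0000
74.3525 43.4428 12.5121 0.0000 0.0000
86.5667 60.0921 24.0046 0.0000 0.0000 0.0000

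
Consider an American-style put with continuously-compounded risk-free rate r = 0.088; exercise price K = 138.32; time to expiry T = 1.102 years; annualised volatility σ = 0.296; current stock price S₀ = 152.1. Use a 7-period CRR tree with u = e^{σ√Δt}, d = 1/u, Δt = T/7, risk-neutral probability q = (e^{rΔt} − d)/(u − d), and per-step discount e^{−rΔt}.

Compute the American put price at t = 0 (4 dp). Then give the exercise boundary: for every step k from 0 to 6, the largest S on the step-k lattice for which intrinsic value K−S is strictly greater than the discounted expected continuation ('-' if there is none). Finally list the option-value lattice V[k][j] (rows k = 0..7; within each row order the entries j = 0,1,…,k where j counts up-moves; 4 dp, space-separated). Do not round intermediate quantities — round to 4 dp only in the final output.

price = 7.8371
boundary = - - - 106.9332 95.0839 106.9332 120.2591
tree:
7.8371
12.8665 3.5820
20.4804 6.4512 1.1312
31.3868 11.3450 2.2799 0.1420
43.2361 19.3165 4.5725 0.3063 0.0000
53.7724 31.3868 9.1180 0.6608 0.0000 0.0000
63.1412 43.2361 18.0609 1.4252 0.0000 0.0000 0.0000
71.4717 53.7724 31.3868 3.0743 0.0000 0.0000 0.0000 0.0000

Δt=0.15743  u=1.12462  d=0.88919  q=0.52993  discount=0.98624
step 7 (expiry): payoffs max(K−S,0) = 71.4717 53.7724 31.3868 3.0743 0.0000 0.0000 0.0000 0.0000
step 6: (k=6,j=0): S=75.1788, (K−S)⁺=63.1412, hold=61.2381 ⇒ V=63.1412 exercise | (k=6,j=1): S=95.0839, (K−S)⁺=43.2361, hold=41.3331 ⇒ V=43.2361 exercise | (k=6,j=2): S=120.2591, (K−S)⁺=18.0609, hold=16.1578 ⇒ V=18.0609 exercise | (k=6,j=3): S=152.1000, (K−S)⁺=0.0000, hold=1.4252 ⇒ V=1.4252 continue | (k=6,j=4): S=192.3714, (K−S)⁺=0.0000, hold=0.0000 ⇒ V=0.0000 continue | (k=6,j=5): S=243.3053, (K−S)⁺=0.0000, hold=0.0000 ⇒ V=0.0000 continue | (k=6,j=6): S=307.7250, (K−S)⁺=0.0000, hold=0.0000 ⇒ V=0.0000 continue  boundary S*=120.2591
step 5: (k=5,j=0): S=84.5476, (K−S)⁺=53.7724, hold=51.8694 ⇒ V=53.7724 exercise | (k=5,j=1): S=106.9332, (K−S)⁺=31.3868, hold=29.4838 ⇒ V=31.3868 exercise | (k=5,j=2): S=135.2457, (K−S)⁺=3.0743, hold=9.1180 ⇒ V=9.1180 continue | (k=5,j=3): S=171.0546, (K−S)⁺=0.0000, hold=0.6608 ⇒ V=0.6608 continue | (k=5,j=4): S=216.3446, (K−S)⁺=0.0000, hold=0.0000 ⇒ V=0.0000 continue | (k=5,j=5): S=273.6259, (K−S)⁺=0.0000, hold=0.0000 ⇒ V=0.0000 continue  boundary S*=106.9332
step 4: (k=4,j=0): S=95.0839, (K−S)⁺=43.2361, hold=41.3331 ⇒ V=43.2361 exercise | (k=4,j=1): S=120.2591, (K−S)⁺=18.0609, hold=19.3165 ⇒ V=19.3165 continue | (k=4,j=2): S=152.1000, (K−S)⁺=0.0000, hold=4.5725 ⇒ V=4.5725 continue | (k=4,j=3): S=192.3714, (K−S)⁺=0.0000, hold=0.3063 ⇒ V=0.3063 continue | (k=4,j=4): S=243.3053, (K−S)⁺=0.0000, hold=0.0000 ⇒ V=0.0000 continue  boundary S*=95.0839
step 3: (k=3,j=0): S=106.9332, (K−S)⁺=31.3868, hold=30.1400 ⇒ V=31.3868 exercise | (k=3,j=1): S=135.2457, (K−S)⁺=3.0743, hold=11.3450 ⇒ V=11.3450 continue | (k=3,j=2): S=171.0546, (K−S)⁺=0.0000, hold=2.2799 ⇒ V=2.2799 continue | (k=3,j=3): S=216.3446, (K−S)⁺=0.0000, hold=0.1420 ⇒ V=0.1420 continue  boundary S*=106.9332
step 2: (k=2,j=0): S=120.2591, (K−S)⁺=18.0609, hold=20.4804 ⇒ V=20.4804 continue | (k=2,j=1): S=152.1000, (K−S)⁺=0.0000, hold=6.4512 ⇒ V=6.4512 continue | (k=2,j=2): S=192.3714, (K−S)⁺=0.0000, hold=1.1312 ⇒ V=1.1312 continue  boundary S*=-
step 1: (k=1,j=0): S=135.2457, (K−S)⁺=3.0743, hold=12.8665 ⇒ V=12.8665 continue | (k=1,j=1): S=171.0546, (K−S)⁺=0.0000, hold=3.5820 ⇒ V=3.5820 continue  boundary S*=-
step 0: (k=0,j=0): S=152.1000, (K−S)⁺=0.0000, hold=7.8371 ⇒ V=7.8371 continue  boundary S*=-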